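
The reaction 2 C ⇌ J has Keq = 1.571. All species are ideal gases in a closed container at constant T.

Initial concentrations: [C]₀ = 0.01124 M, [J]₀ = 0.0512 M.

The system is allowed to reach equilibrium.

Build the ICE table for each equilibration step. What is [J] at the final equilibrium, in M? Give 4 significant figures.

[J]_eq = 0.0124 M

Q₀ = 405.3 vs Keq = 1.571 ⇒ Q>K, reverse
Step 1:
                  C         J
  init      0.01124    0.0512
  Δ          0.0776   -0.0388
  eq        0.08884    0.0124
  solve Keq expr → x = -0.0388; check Q = 1.571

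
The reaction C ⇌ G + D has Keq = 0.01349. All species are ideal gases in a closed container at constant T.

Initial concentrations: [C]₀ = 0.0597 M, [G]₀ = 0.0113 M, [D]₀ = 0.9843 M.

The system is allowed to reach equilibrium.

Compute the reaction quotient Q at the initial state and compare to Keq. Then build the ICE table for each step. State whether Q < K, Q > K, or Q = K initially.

Q₀ = 0.1863; Q > K (proceeds reverse)

Q₀ = 0.1863 vs Keq = 0.01349 ⇒ Q>K, reverse
Step 1:
                   C          G          D
  Initial     0.0597     0.0113     0.9843
  Change     0.01033   -0.01033   -0.01033
  Equil      0.07003 9.6995e-04      0.974
  solve Keq expr → x = -0.01033; check Q = 0.01349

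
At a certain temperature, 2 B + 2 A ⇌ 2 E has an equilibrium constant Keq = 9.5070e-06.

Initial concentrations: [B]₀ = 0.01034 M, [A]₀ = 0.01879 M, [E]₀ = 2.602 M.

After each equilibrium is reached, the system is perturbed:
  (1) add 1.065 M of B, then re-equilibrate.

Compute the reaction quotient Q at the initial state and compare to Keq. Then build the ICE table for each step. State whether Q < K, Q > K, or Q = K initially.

Q₀ = 1.7936e+08; Q > K (proceeds reverse)

Q₀ = 1.7936e+08 vs Keq = 9.5070e-06 ⇒ Q>K, reverse
Step 1:
                   B          A          E
  init       0.01034    0.01879      2.602
  Δ            2.581      2.581     -2.581
  eq           2.592        2.6    0.02078
  solve Keq expr → x = -1.291; check Q = 9.5070e-06
Then add 1.065 M of B.
Step 2:
                   B          A          E
  init         3.657        2.6    0.02078
  Δ        -0.008376  -0.008376   0.008376
  eq           3.648      2.592    0.02915
  solve Keq expr → x = 0.004188; check Q = 9.5070e-06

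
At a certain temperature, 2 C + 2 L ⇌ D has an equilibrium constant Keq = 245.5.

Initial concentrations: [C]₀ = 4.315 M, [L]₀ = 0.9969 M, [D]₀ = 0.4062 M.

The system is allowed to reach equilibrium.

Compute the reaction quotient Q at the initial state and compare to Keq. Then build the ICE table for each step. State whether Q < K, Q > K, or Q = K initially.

Q₀ = 0.02195; Q < K (proceeds forward)

Q₀ = 0.02195 vs Keq = 245.5 ⇒ Q<K, forward
Step 1:
                   C          L          D
  I            4.315     0.9969     0.4062
  C          -0.9788    -0.9788     0.4894
  E            3.336     0.0181     0.8956
  solve Keq expr → x = 0.4894; check Q = 245.5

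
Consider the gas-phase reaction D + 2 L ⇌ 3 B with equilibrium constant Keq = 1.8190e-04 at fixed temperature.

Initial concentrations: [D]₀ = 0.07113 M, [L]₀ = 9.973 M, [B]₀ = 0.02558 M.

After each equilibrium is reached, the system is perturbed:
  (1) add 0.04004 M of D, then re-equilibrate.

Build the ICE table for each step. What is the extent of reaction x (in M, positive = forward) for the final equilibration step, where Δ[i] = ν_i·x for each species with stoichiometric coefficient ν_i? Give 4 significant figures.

x = 0.00615 M

Q₀ = 2.3659e-06 vs Keq = 1.8190e-04 ⇒ Q<K, forward
Step 1:
                  D         L         B
  Initial   0.07113     9.973   0.02558
  Change   -0.02317  -0.04634    0.0695
  Equil     0.04796     9.927   0.09508
  solve Keq expr → x = 0.02317; check Q = 1.8190e-04
Then add 0.04004 M of D.
Step 2:
                  D         L         B
  Initial     0.088     9.927   0.09508
  Change   -0.00615   -0.0123   0.01845
  Equil     0.08185     9.914    0.1135
  solve Keq expr → x = 0.00615; check Q = 1.8190e-04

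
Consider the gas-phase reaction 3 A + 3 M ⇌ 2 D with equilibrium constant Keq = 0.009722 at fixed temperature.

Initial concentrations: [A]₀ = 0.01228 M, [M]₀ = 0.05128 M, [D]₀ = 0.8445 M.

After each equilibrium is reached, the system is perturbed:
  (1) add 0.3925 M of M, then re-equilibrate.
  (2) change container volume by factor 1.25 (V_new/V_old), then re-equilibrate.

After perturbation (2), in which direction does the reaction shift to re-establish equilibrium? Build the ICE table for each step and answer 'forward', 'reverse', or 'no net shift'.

Q₀ = 2.8560e+09 vs Keq = 0.009722 ⇒ Q>K, reverse
Step 1:
                  A         M         D
  I         0.01228   0.05128    0.8445
  C           1.069     1.069   -0.7129
  E           1.082     1.121    0.1316
  solve Keq expr → x = -0.3565; check Q = 0.009722
Then add 0.3925 M of M.
Step 2:
                  A         M         D
  I           1.082     1.513    0.1316
  C         -0.0661   -0.0661   0.04407
  E           1.016     1.447    0.1757
  solve Keq expr → x = 0.02203; check Q = 0.009722
Then change container volume by factor 1.25 (V_new/V_old).
Step 3:
                  A         M         D
  I          0.8124     1.158    0.1405
  C         0.05243   0.05243  -0.03496
  E          0.8649      1.21    0.1056
  solve Keq expr → x = -0.01748; check Q = 0.009722

Direction: reverse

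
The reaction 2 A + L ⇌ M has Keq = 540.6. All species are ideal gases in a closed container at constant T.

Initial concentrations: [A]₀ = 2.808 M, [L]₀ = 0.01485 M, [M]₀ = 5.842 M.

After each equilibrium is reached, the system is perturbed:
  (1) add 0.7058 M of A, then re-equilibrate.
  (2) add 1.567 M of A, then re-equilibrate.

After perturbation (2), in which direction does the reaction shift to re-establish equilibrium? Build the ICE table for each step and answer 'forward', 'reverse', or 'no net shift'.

Q₀ = 49.89 vs Keq = 540.6 ⇒ Q<K, forward
Step 1:
                   A          L          M
  I            2.808    0.01485      5.842
  C          -0.0269   -0.01345    0.01345
  E            2.781     0.0014      5.855
  solve Keq expr → x = 0.01345; check Q = 540.6
Then add 0.7058 M of A.
Step 2:
                   A          L          M
  I            3.487     0.0014      5.855
  C        -0.001018 -5.0895e-04 5.0895e-04
  E            3.486 8.9145e-04      5.856
  solve Keq expr → x = 5.0895e-04; check Q = 540.6
Then add 1.567 M of A.
Step 3:
                   A          L          M
  I            5.053 8.9145e-04      5.856
  C       -9.3397e-04 -4.6699e-04 4.6699e-04
  E            5.052 4.2446e-04      5.856
  solve Keq expr → x = 4.6699e-04; check Q = 540.6

Direction: forward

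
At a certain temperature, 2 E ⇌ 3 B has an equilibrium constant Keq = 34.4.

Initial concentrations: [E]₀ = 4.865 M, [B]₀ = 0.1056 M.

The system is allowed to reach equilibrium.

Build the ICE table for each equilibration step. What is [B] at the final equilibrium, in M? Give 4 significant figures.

Q₀ = 4.9754e-05 vs Keq = 34.4 ⇒ Q<K, forward
Step 1:
                  E         B
  Initial     4.865    0.1056
  Change     -3.098     4.647
  Equil       1.767     4.753
  solve Keq expr → x = 1.549; check Q = 34.4

[B]_eq = 4.753 M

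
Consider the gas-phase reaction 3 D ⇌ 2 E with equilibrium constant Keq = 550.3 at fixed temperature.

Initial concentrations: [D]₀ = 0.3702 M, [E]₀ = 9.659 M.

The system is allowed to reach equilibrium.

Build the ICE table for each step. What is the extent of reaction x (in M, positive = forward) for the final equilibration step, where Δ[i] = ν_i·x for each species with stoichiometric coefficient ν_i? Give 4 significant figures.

Q₀ = 1839 vs Keq = 550.3 ⇒ Q>K, reverse
Step 1:
                   D          E
  init        0.3702      9.659
  Δ           0.1787    -0.1191
  eq          0.5489       9.54
  solve Keq expr → x = -0.05957; check Q = 550.3

x = -0.05957 M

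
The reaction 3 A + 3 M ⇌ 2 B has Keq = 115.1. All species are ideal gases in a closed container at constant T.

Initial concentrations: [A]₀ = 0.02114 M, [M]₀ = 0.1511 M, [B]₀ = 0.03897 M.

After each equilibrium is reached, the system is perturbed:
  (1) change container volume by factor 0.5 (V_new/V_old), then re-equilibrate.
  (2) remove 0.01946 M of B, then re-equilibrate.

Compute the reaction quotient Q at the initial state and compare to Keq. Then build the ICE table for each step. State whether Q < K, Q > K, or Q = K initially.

Q₀ = 4.6596e+04; Q > K (proceeds reverse)

Q₀ = 4.6596e+04 vs Keq = 115.1 ⇒ Q>K, reverse
Step 1:
                  A         M         B
  init      0.02114    0.1511   0.03897
  Δ         0.03887   0.03887  -0.02591
  eq        0.06001      0.19   0.01306
  solve Keq expr → x = -0.01296; check Q = 115.1
Then change container volume by factor 0.5 (V_new/V_old).
Step 2:
                  A         M         B
  init         0.12    0.3799   0.02612
  Δ        -0.03741  -0.03741   0.02494
  eq         0.0826    0.3425   0.05106
  solve Keq expr → x = 0.01247; check Q = 115.1
Then remove 0.01946 M of B.
Step 3:
                  A         M         B
  init       0.0826    0.3425    0.0316
  Δ        -0.01118  -0.01118  0.007456
  eq        0.07142    0.3313   0.03905
  solve Keq expr → x = 0.003728; check Q = 115.1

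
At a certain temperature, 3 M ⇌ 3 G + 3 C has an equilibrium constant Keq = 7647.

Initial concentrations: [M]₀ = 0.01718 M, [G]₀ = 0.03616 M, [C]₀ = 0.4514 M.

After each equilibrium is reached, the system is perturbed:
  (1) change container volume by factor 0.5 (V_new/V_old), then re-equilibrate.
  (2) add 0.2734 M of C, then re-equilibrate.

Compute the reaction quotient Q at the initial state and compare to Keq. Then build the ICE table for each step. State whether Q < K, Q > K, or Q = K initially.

Q₀ = 0.8576; Q < K (proceeds forward)

Q₀ = 0.8576 vs Keq = 7647 ⇒ Q<K, forward
Step 1:
                    M           G           C
  I           0.01718     0.03616      0.4514
  C          -0.01594     0.01594     0.01594
  E          0.001236      0.0521      0.4673
  solve Keq expr → x = 0.005315; check Q = 7647
Then change container volume by factor 0.5 (V_new/V_old).
Step 2:
                    M           G           C
  I          0.002472      0.1042      0.9347
  C          0.002348   -0.002348   -0.002348
  E           0.00482      0.1019      0.9323
  solve Keq expr → x = -7.8280e-04; check Q = 7647
Then add 0.2734 M of C.
Step 3:
                    M           G           C
  I           0.00482      0.1019       1.206
  C          0.001326   -0.001326   -0.001326
  E          0.006146      0.1005       1.204
  solve Keq expr → x = -4.4188e-04; check Q = 7647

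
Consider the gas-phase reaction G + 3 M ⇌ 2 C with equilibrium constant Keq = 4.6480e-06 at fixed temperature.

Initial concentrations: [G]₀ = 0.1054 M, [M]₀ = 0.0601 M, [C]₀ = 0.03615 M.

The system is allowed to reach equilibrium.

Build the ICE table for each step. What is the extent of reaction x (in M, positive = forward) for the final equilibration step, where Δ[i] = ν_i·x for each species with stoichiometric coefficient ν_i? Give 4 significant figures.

x = -0.01806 M

Q₀ = 57.12 vs Keq = 4.6480e-06 ⇒ Q>K, reverse
Step 1:
                   G          M          C
  Initial     0.1054     0.0601    0.03615
  Change     0.01806    0.05418   -0.03612
  Equil       0.1235     0.1143 2.9266e-05
  solve Keq expr → x = -0.01806; check Q = 4.6480e-06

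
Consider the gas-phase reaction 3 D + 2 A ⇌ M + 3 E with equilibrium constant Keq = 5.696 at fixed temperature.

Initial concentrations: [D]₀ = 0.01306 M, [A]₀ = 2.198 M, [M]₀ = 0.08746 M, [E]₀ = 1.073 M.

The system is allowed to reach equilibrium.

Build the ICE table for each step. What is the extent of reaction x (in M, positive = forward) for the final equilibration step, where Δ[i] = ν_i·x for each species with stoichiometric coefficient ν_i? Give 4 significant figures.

Q₀ = 1.0040e+04 vs Keq = 5.696 ⇒ Q>K, reverse
Step 1:
                    D           A           M           E
  I           0.01306       2.198     0.08746       1.073
  C            0.1046     0.06975    -0.03488     -0.1046
  E            0.1177       2.268     0.05258      0.9684
  solve Keq expr → x = -0.03488; check Q = 5.696

x = -0.03488 M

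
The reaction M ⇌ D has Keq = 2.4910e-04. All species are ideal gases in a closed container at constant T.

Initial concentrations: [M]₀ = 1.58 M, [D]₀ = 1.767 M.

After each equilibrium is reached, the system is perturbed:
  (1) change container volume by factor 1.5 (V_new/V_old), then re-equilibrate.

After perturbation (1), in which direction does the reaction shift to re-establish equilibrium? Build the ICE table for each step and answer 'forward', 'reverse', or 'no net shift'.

Direction: no net shift

Q₀ = 1.118 vs Keq = 2.4910e-04 ⇒ Q>K, reverse
Step 1:
                    M           D
  I              1.58       1.767
  C             1.766      -1.766
  E             3.346  8.3353e-04
  solve Keq expr → x = -1.766; check Q = 2.4910e-04
Then change container volume by factor 1.5 (V_new/V_old).
Step 2:
                    M           D
  I             2.231  5.5569e-04
  C                 0           0
  E             2.231  5.5569e-04
  solve Keq expr → x = 0; check Q = 2.4910e-04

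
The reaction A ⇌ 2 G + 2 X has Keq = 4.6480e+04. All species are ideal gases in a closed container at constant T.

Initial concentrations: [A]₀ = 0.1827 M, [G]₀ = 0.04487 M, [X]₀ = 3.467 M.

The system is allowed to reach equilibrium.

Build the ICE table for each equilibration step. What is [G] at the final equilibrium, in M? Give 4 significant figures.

Q₀ = 0.1325 vs Keq = 4.6480e+04 ⇒ Q<K, forward
Step 1:
                  A         G         X
  Initial    0.1827   0.04487     3.467
  Change    -0.1826    0.3653    0.3653
  Equil   5.3158e-05    0.4102     3.832
  solve Keq expr → x = 0.1826; check Q = 4.6480e+04

[G]_eq = 0.4102 M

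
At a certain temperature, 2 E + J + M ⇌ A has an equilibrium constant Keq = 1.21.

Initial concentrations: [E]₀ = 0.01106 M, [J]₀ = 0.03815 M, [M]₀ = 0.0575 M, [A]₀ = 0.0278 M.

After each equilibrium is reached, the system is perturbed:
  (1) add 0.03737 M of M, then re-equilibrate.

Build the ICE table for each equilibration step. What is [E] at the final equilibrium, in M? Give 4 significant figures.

[E]_eq = 0.06657 M

Q₀ = 1.0360e+05 vs Keq = 1.21 ⇒ Q>K, reverse
Step 1:
                    E           J           M           A
  I           0.01106     0.03815      0.0575      0.0278
  C           0.05554     0.02777     0.02777    -0.02777
  E            0.0666     0.06592     0.08527  3.0168e-05
  solve Keq expr → x = -0.02777; check Q = 1.21
Then add 0.03737 M of M.
Step 2:
                    E           J           M           A
  I            0.0666     0.06592      0.1226  3.0168e-05
  C       -2.6347e-05 -1.3173e-05 -1.3173e-05  1.3173e-05
  E           0.06657     0.06591      0.1226  4.3341e-05
  solve Keq expr → x = 1.3173e-05; check Q = 1.21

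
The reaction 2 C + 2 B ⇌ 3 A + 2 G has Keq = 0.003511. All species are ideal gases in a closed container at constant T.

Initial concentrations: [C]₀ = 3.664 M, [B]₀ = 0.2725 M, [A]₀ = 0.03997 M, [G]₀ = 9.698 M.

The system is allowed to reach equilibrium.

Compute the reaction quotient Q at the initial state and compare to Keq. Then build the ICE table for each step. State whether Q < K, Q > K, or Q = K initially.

Q₀ = 0.006025 vs Keq = 0.003511 ⇒ Q>K, reverse
Step 1:
                   C          B          A          G
  Initial      3.664     0.2725    0.03997      9.698
  Change    0.004141   0.004141  -0.006211  -0.004141
  Equil        3.668     0.2766    0.03376      9.694
  solve Keq expr → x = -0.00207; check Q = 0.003511

Q₀ = 0.006025; Q > K (proceeds reverse)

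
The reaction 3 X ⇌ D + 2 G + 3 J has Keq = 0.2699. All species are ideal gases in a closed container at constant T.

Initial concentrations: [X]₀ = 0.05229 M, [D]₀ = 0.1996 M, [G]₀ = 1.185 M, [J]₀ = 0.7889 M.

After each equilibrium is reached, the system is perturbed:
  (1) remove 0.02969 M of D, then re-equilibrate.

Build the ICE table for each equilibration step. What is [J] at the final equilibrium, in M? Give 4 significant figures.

[J]_eq = 0.5081 M

Q₀ = 962.5 vs Keq = 0.2699 ⇒ Q>K, reverse
Step 1:
                    X           D           G           J
  I           0.05229      0.1996       1.185      0.7889
  C            0.2977    -0.09924     -0.1985     -0.2977
  E              0.35      0.1004      0.9865      0.4912
  solve Keq expr → x = -0.09924; check Q = 0.2699
Then remove 0.02969 M of D.
Step 2:
                    X           D           G           J
  I              0.35     0.07067      0.9865      0.4912
  C          -0.01697    0.005656     0.01131     0.01697
  E             0.333     0.07632      0.9978      0.5081
  solve Keq expr → x = 0.005656; check Q = 0.2699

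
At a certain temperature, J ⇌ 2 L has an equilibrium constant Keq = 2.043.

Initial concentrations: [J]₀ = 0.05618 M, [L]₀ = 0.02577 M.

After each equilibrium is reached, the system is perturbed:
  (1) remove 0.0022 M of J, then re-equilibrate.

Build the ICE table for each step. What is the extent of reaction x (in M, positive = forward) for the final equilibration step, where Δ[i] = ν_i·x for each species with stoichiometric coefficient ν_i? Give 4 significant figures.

x = -0.001777 M

Q₀ = 0.01182 vs Keq = 2.043 ⇒ Q<K, forward
Step 1:
                  J         L
  init      0.05618   0.02577
  Δ        -0.04874   0.09749
  eq       0.007436    0.1233
  solve Keq expr → x = 0.04874; check Q = 2.043
Then remove 0.0022 M of J.
Step 2:
                  J         L
  init     0.005236    0.1233
  Δ        0.001777 -0.003555
  eq       0.007014    0.1197
  solve Keq expr → x = -0.001777; check Q = 2.043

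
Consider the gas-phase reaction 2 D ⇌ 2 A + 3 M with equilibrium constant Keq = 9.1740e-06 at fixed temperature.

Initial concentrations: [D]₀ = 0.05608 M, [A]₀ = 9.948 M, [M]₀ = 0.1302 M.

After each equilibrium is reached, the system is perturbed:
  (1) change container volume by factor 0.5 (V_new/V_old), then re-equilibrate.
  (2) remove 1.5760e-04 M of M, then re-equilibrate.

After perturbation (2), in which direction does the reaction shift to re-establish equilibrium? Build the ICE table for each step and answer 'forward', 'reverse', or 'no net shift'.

Q₀ = 69.45 vs Keq = 9.1740e-06 ⇒ Q>K, reverse
Step 1:
                  D         A         M
  init      0.05608     9.948    0.1302
  Δ         0.08597  -0.08597    -0.129
  eq         0.1421     9.862  0.001239
  solve Keq expr → x = -0.04299; check Q = 9.1740e-06
Then change container volume by factor 0.5 (V_new/V_old).
Step 2:
                  D         A         M
  init       0.2841     19.72  0.002479
  Δ       8.2458e-04 -8.2458e-04 -0.001237
  eq         0.2849     19.72  0.001242
  solve Keq expr → x = -4.1229e-04; check Q = 9.1740e-06
Then remove 1.5760e-04 M of M.
Step 3:
                  D         A         M
  init       0.2849     19.72  0.001084
  Δ       -1.0486e-04 1.0486e-04 1.5729e-04
  eq         0.2848     19.72  0.001241
  solve Keq expr → x = 5.2430e-05; check Q = 9.1740e-06

Direction: forward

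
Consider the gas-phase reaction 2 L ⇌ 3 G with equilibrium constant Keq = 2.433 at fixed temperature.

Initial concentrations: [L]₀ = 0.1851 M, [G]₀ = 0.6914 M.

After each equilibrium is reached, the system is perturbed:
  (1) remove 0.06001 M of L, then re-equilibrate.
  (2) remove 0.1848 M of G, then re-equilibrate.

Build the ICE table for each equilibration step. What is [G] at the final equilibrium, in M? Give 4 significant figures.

Q₀ = 9.647 vs Keq = 2.433 ⇒ Q>K, reverse
Step 1:
                    L           G
  Initial      0.1851      0.6914
  Change      0.08566     -0.1285
  Equil        0.2708      0.5629
  solve Keq expr → x = -0.04283; check Q = 2.433
Then remove 0.06001 M of L.
Step 2:
                    L           G
  Initial      0.2108      0.5629
  Change      0.02912    -0.04368
  Equil        0.2399      0.5192
  solve Keq expr → x = -0.01456; check Q = 2.433
Then remove 0.1848 M of G.
Step 3:
                    L           G
  Initial      0.2399      0.3344
  Change     -0.06134     0.09201
  Equil        0.1785      0.4264
  solve Keq expr → x = 0.03067; check Q = 2.433

[G]_eq = 0.4264 M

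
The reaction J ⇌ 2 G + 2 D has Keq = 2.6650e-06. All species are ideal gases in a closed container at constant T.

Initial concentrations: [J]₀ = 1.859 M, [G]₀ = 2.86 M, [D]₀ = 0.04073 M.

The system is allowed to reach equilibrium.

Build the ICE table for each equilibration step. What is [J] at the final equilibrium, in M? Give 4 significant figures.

Q₀ = 0.007299 vs Keq = 2.6650e-06 ⇒ Q>K, reverse
Step 1:
                  J         G         D
  I           1.859      2.86   0.04073
  C         0.01997  -0.03994  -0.03994
  E           1.879      2.82 7.9350e-04
  solve Keq expr → x = -0.01997; check Q = 2.6650e-06

[J]_eq = 1.879 M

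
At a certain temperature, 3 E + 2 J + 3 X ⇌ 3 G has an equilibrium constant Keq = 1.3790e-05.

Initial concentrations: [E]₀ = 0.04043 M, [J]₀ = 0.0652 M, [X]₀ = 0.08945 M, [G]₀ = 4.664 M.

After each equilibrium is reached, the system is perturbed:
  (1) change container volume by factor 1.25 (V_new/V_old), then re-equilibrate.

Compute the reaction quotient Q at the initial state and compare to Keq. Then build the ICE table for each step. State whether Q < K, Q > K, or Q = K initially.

Q₀ = 5.0458e+11 vs Keq = 1.3790e-05 ⇒ Q>K, reverse
Step 1:
                  E         J         X         G
  init      0.04043    0.0652   0.08945     4.664
  Δ           3.926     2.618     3.926    -3.926
  eq          3.967     2.683     4.016    0.7376
  solve Keq expr → x = -1.309; check Q = 1.3790e-05
Then change container volume by factor 1.25 (V_new/V_old).
Step 2:
                  E         J         X         G
  init        3.173     2.146     3.213    0.5901
  Δ          0.1356   0.09042    0.1356   -0.1356
  eq          3.309     2.237     3.348    0.4544
  solve Keq expr → x = -0.04521; check Q = 1.3790e-05

Q₀ = 5.0458e+11; Q > K (proceeds reverse)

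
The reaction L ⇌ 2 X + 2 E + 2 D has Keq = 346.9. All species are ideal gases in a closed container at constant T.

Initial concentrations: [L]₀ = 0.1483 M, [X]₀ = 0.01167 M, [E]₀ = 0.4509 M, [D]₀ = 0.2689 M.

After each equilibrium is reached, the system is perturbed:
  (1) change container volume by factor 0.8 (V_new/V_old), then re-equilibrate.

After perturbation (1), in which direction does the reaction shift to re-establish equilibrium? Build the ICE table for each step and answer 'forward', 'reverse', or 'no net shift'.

Direction: reverse

Q₀ = 1.3500e-05 vs Keq = 346.9 ⇒ Q<K, forward
Step 1:
                    L           X           E           D
  I            0.1483     0.01167      0.4509      0.2689
  C           -0.1483      0.2965      0.2965      0.2965
  E        4.8888e-05      0.3082      0.7474      0.5654
  solve Keq expr → x = 0.1483; check Q = 346.9
Then change container volume by factor 0.8 (V_new/V_old).
Step 2:
                    L           X           E           D
  I        6.1111e-05      0.3852      0.9343      0.7068
  C        1.2491e-04 -2.4982e-04 -2.4982e-04 -2.4982e-04
  E        1.8602e-04       0.385       0.934      0.7065
  solve Keq expr → x = -1.2491e-04; check Q = 346.9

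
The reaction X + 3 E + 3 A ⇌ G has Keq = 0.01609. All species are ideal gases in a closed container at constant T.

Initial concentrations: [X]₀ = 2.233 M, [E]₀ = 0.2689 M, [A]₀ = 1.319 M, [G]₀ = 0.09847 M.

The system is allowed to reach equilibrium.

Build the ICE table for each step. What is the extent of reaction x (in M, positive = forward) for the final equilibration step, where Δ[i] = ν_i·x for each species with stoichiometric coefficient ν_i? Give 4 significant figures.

Q₀ = 0.9883 vs Keq = 0.01609 ⇒ Q>K, reverse
Step 1:
                    X           E           A           G
  I             2.233      0.2689       1.319     0.09847
  C           0.07992      0.2398      0.2398    -0.07992
  E             2.313      0.5087       1.559     0.01855
  solve Keq expr → x = -0.07992; check Q = 0.01609

x = -0.07992 M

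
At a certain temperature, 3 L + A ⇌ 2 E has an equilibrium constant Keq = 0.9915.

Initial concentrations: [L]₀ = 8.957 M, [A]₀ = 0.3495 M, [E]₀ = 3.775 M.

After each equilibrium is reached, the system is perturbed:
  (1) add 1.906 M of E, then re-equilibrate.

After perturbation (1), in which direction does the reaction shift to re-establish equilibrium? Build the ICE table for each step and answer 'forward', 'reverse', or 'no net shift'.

Q₀ = 0.05674 vs Keq = 0.9915 ⇒ Q<K, forward
Step 1:
                    L           A           E
  Initial       8.957      0.3495       3.775
  Change      -0.9351     -0.3117      0.6234
  Equil         8.022      0.0378       4.398
  solve Keq expr → x = 0.3117; check Q = 0.9915
Then add 1.906 M of E.
Step 2:
                    L           A           E
  Initial       8.022      0.0378       6.304
  Change       0.1056     0.03521    -0.07042
  Equil         8.128     0.07301       6.234
  solve Keq expr → x = -0.03521; check Q = 0.9915

Direction: reverse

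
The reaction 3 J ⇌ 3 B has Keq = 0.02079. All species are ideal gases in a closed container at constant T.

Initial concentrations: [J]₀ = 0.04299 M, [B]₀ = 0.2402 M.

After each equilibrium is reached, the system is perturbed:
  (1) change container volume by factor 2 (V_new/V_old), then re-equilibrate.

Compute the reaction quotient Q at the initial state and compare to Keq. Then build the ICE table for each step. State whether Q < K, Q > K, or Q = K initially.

Q₀ = 174.4; Q > K (proceeds reverse)

Q₀ = 174.4 vs Keq = 0.02079 ⇒ Q>K, reverse
Step 1:
                   J          B
  init       0.04299     0.2402
  Δ           0.1791    -0.1791
  eq          0.2221    0.06107
  solve Keq expr → x = -0.05971; check Q = 0.02079
Then change container volume by factor 2 (V_new/V_old).
Step 2:
                   J          B
  init        0.1111    0.03054
  Δ                0          0
  eq          0.1111    0.03054
  solve Keq expr → x = 0; check Q = 0.02079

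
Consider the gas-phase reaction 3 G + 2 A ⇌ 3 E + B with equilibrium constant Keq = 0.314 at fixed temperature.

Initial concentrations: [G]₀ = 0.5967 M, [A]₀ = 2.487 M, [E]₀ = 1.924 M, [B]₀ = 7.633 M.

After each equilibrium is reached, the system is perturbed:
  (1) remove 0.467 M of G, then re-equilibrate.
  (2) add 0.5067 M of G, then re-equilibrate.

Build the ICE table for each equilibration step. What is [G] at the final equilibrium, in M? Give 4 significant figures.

[G]_eq = 1.476 M

Q₀ = 41.37 vs Keq = 0.314 ⇒ Q>K, reverse
Step 1:
                   G          A          E          B
  Initial     0.5967      2.487      1.924      7.633
  Change       0.855       0.57     -0.855     -0.285
  Equil        1.452      3.057      1.069      7.348
  solve Keq expr → x = -0.285; check Q = 0.314
Then remove 0.467 M of G.
Step 2:
                   G          A          E          B
  Initial     0.9847      3.057      1.069      7.348
  Change      0.1835     0.1223    -0.1835   -0.06117
  Equil        1.168      3.179     0.8855      7.287
  solve Keq expr → x = -0.06117; check Q = 0.314
Then add 0.5067 M of G.
Step 3:
                   G          A          E          B
  Initial      1.675      3.179     0.8855      7.287
  Change     -0.1988    -0.1325     0.1988    0.06627
  Equil        1.476      3.047      1.084      7.353
  solve Keq expr → x = 0.06627; check Q = 0.314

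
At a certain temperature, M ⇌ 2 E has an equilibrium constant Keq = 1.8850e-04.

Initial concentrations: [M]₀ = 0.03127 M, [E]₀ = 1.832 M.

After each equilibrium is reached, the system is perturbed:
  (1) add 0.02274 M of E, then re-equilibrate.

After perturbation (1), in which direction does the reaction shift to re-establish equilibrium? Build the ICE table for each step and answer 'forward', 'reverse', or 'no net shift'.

Direction: reverse

Q₀ = 107.3 vs Keq = 1.8850e-04 ⇒ Q>K, reverse
Step 1:
                  M         E
  I         0.03127     1.832
  C          0.9093    -1.819
  E          0.9406   0.01332
  solve Keq expr → x = -0.9093; check Q = 1.8850e-04
Then add 0.02274 M of E.
Step 2:
                  M         E
  I          0.9406   0.03606
  C         0.01133  -0.02266
  E          0.9519    0.0134
  solve Keq expr → x = -0.01133; check Q = 1.8850e-04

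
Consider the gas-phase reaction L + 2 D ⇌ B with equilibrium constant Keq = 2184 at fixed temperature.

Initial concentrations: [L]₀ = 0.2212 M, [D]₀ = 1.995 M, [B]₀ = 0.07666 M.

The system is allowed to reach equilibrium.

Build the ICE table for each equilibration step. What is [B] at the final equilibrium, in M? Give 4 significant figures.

[B]_eq = 0.2978 M

Q₀ = 0.08708 vs Keq = 2184 ⇒ Q<K, forward
Step 1:
                    L           D           B
  I            0.2212       1.995     0.07666
  C           -0.2211     -0.4423      0.2211
  E        5.6558e-05       1.553      0.2978
  solve Keq expr → x = 0.2211; check Q = 2184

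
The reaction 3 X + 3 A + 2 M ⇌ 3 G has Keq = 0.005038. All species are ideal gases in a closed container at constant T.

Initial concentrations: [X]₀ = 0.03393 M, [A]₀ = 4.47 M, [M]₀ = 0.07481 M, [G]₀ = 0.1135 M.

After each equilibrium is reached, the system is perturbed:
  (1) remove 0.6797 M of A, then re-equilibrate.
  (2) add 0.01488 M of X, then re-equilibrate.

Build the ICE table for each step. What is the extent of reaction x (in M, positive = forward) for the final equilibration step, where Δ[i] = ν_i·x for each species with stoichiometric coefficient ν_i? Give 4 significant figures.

Q₀ = 74.88 vs Keq = 0.005038 ⇒ Q>K, reverse
Step 1:
                  X         A         M         G
  Initial   0.03393      4.47   0.07481    0.1135
  Change    0.08848   0.08848   0.05898  -0.08848
  Equil      0.1224     4.558    0.1338   0.02502
  solve Keq expr → x = -0.02949; check Q = 0.005038
Then remove 0.6797 M of A.
Step 2:
                  X         A         M         G
  Initial    0.1224     3.879    0.1338   0.02502
  Change    0.00298   0.00298  0.001987  -0.00298
  Equil      0.1254     3.882    0.1358   0.02204
  solve Keq expr → x = -9.9345e-04; check Q = 0.005038
Then add 0.01488 M of X.
Step 3:
                  X         A         M         G
  Initial    0.1403     3.882    0.1358   0.02204
  Change  -0.002073 -0.002073 -0.001382  0.002073
  Equil      0.1382      3.88    0.1344   0.02412
  solve Keq expr → x = 6.9111e-04; check Q = 0.005038

x = 6.9111e-04 M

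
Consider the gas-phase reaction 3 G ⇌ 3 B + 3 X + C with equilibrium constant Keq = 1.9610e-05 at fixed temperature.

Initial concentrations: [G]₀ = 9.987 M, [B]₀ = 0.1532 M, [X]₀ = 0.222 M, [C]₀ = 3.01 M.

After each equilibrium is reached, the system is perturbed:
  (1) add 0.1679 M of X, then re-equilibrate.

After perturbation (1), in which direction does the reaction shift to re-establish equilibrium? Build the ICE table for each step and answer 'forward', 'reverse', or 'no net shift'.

Q₀ = 1.1888e-07 vs Keq = 1.9610e-05 ⇒ Q<K, forward
Step 1:
                  G         B         X         C
  I           9.987    0.1532     0.222      3.01
  C         -0.2386    0.2386    0.2386   0.07954
  E           9.748    0.3918    0.4606      3.09
  solve Keq expr → x = 0.07954; check Q = 1.9610e-05
Then add 0.1679 M of X.
Step 2:
                  G         B         X         C
  I           9.748    0.3918    0.6285      3.09
  C         0.06726  -0.06726  -0.06726  -0.02242
  E           9.816    0.3246    0.5613     3.067
  solve Keq expr → x = -0.02242; check Q = 1.9610e-05

Direction: reverse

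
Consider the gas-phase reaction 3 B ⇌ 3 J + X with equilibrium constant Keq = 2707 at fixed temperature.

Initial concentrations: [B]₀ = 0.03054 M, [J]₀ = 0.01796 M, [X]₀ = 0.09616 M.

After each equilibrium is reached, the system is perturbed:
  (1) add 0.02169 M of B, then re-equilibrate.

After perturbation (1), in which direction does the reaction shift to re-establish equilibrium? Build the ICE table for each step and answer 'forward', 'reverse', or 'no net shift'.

Q₀ = 0.01956 vs Keq = 2707 ⇒ Q<K, forward
Step 1:
                   B          J          X
  I          0.03054    0.01796    0.09616
  C         -0.02895    0.02895   0.009649
  E         0.001592    0.04691     0.1058
  solve Keq expr → x = 0.009649; check Q = 2707
Then add 0.02169 M of B.
Step 2:
                   B          J          X
  I          0.02328    0.04691     0.1058
  C         -0.02093    0.02093   0.006977
  E         0.002352    0.06784     0.1128
  solve Keq expr → x = 0.006977; check Q = 2707

Direction: forward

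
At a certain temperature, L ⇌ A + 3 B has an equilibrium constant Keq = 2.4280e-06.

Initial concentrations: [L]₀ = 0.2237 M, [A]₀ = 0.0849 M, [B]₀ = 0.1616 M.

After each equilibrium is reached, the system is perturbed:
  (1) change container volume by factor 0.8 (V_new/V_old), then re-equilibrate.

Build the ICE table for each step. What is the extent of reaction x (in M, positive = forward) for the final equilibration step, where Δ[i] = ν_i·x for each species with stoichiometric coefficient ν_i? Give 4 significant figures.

Q₀ = 0.001602 vs Keq = 2.4280e-06 ⇒ Q>K, reverse
Step 1:
                    L           A           B
  I            0.2237      0.0849      0.1616
  C           0.04538    -0.04538     -0.1361
  E            0.2691     0.03952     0.02547
  solve Keq expr → x = -0.04538; check Q = 2.4280e-06
Then change container volume by factor 0.8 (V_new/V_old).
Step 2:
                    L           A           B
  I            0.3363     0.04941     0.03184
  C          0.001989   -0.001989   -0.005966
  E            0.3383     0.04742     0.02588
  solve Keq expr → x = -0.001989; check Q = 2.4280e-06

x = -0.001989 M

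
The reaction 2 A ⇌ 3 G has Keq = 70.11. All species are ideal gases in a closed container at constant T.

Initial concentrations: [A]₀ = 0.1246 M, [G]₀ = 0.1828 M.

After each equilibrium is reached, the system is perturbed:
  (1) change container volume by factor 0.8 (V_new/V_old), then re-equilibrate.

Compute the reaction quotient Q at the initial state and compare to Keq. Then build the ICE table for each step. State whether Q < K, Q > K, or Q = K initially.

Q₀ = 0.3935 vs Keq = 70.11 ⇒ Q<K, forward
Step 1:
                  A         G
  Initial    0.1246    0.1828
  Change    -0.1014    0.1522
  Equil     0.02315     0.335
  solve Keq expr → x = 0.05072; check Q = 70.11
Then change container volume by factor 0.8 (V_new/V_old).
Step 2:
                  A         G
  Initial   0.02894    0.4187
  Change   0.002911 -0.004367
  Equil     0.03185    0.4143
  solve Keq expr → x = -0.001456; check Q = 70.11

Q₀ = 0.3935; Q < K (proceeds forward)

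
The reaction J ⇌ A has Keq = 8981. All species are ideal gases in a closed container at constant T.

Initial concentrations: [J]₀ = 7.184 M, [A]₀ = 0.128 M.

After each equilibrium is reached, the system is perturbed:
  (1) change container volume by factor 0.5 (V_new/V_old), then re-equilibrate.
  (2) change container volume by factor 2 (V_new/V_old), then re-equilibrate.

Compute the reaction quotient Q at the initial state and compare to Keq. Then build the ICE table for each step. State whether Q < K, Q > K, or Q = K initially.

Q₀ = 0.01782; Q < K (proceeds forward)

Q₀ = 0.01782 vs Keq = 8981 ⇒ Q<K, forward
Step 1:
                    J           A
  I             7.184       0.128
  C            -7.183       7.183
  E        8.1407e-04       7.311
  solve Keq expr → x = 7.183; check Q = 8981
Then change container volume by factor 0.5 (V_new/V_old).
Step 2:
                    J           A
  I          0.001628       14.62
  C                 0           0
  E          0.001628       14.62
  solve Keq expr → x = 0; check Q = 8981
Then change container volume by factor 2 (V_new/V_old).
Step 3:
                    J           A
  I        8.1407e-04       7.311
  C                 0           0
  E        8.1407e-04       7.311
  solve Keq expr → x = 0; check Q = 8981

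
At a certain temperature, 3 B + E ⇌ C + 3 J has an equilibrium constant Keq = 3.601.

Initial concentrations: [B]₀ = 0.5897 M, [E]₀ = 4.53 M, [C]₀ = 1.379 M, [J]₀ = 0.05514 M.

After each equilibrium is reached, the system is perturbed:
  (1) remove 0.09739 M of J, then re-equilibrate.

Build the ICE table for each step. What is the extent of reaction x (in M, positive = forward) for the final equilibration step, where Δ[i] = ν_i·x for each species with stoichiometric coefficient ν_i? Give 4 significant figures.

Q₀ = 2.4887e-04 vs Keq = 3.601 ⇒ Q<K, forward
Step 1:
                  B         E         C         J
  Initial    0.5897      4.53     1.379   0.05514
  Change    -0.3876   -0.1292    0.1292    0.3876
  Equil      0.2021     4.401     1.508    0.4427
  solve Keq expr → x = 0.1292; check Q = 3.601
Then remove 0.09739 M of J.
Step 2:
                  B         E         C         J
  Initial    0.2021     4.401     1.508    0.3453
  Change   -0.03018  -0.01006   0.01006   0.03018
  Equil       0.172     4.391     1.518    0.3755
  solve Keq expr → x = 0.01006; check Q = 3.601

x = 0.01006 M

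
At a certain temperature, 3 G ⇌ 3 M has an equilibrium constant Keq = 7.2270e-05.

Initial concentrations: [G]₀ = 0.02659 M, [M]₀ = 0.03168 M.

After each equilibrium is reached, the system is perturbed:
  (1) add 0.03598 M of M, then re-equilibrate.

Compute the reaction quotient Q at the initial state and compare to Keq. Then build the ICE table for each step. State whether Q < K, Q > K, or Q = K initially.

Q₀ = 1.691 vs Keq = 7.2270e-05 ⇒ Q>K, reverse
Step 1:
                    G           M
  I           0.02659     0.03168
  C           0.02935    -0.02935
  E           0.05594     0.00233
  solve Keq expr → x = -0.009783; check Q = 7.2270e-05
Then add 0.03598 M of M.
Step 2:
                    G           M
  I           0.05594     0.03831
  C           0.03454    -0.03454
  E           0.09048    0.003769
  solve Keq expr → x = -0.01151; check Q = 7.2270e-05

Q₀ = 1.691; Q > K (proceeds reverse)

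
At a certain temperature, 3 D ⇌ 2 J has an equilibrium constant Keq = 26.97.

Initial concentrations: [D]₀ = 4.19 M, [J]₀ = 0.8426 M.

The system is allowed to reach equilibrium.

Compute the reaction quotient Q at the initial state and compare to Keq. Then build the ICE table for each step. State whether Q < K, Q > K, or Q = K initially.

Q₀ = 0.009652 vs Keq = 26.97 ⇒ Q<K, forward
Step 1:
                   D          J
  Initial       4.19     0.8426
  Change      -3.472      2.315
  Equil       0.7177      3.157
  solve Keq expr → x = 1.157; check Q = 26.97

Q₀ = 0.009652; Q < K (proceeds forward)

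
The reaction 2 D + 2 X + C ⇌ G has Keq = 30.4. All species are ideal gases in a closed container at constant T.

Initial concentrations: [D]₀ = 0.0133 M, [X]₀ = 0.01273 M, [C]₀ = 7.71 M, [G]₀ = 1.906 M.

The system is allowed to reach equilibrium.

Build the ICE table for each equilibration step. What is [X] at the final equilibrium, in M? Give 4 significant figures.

[X]_eq = 0.293 M

Q₀ = 8.6240e+06 vs Keq = 30.4 ⇒ Q>K, reverse
Step 1:
                  D         X         C         G
  I          0.0133   0.01273      7.71     1.906
  C          0.2803    0.2803    0.1401   -0.1401
  E          0.2936     0.293      7.85     1.766
  solve Keq expr → x = -0.1401; check Q = 30.4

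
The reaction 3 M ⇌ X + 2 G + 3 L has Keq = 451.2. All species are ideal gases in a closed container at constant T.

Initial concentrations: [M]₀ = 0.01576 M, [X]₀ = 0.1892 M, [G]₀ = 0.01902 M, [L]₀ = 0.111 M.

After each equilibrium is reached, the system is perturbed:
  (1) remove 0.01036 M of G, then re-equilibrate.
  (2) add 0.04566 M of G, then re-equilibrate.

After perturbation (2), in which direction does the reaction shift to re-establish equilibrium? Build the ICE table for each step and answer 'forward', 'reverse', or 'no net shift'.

Q₀ = 0.02391 vs Keq = 451.2 ⇒ Q<K, forward
Step 1:
                  M         X         G         L
  Initial   0.01576    0.1892   0.01902     0.111
  Change   -0.01486  0.004955   0.00991   0.01486
  Equil   8.9549e-04    0.1942   0.02893    0.1259
  solve Keq expr → x = 0.004955; check Q = 451.2
Then remove 0.01036 M of G.
Step 2:
                  M         X         G         L
  Initial 8.9549e-04    0.1942   0.01857    0.1259
  Change  -2.2429e-04 7.4763e-05 1.4953e-04 2.2429e-04
  Equil   6.7120e-04    0.1942   0.01872    0.1261
  solve Keq expr → x = 7.4763e-05; check Q = 451.2
Then add 0.04566 M of G.
Step 3:
                  M         X         G         L
  Initial 6.7120e-04    0.1942   0.06438    0.1261
  Change  8.3839e-04 -2.7946e-04 -5.5893e-04 -8.3839e-04
  Equil     0.00151     0.194   0.06382    0.1253
  solve Keq expr → x = -2.7946e-04; check Q = 451.2

Direction: reverse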